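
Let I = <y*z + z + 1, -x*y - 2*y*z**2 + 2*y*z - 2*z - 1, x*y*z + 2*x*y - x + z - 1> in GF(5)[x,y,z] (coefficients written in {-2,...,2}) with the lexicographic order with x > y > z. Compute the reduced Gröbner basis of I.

G = {x - 2*z**3 - 2*z**2 + z + 2, y + z**3 - 2*z**2 + 2*z - 2, z**4 - 2*z**3 + 2*z**2 + 2*z - 1}

This is the nonlinear analogue of row-reducing a linear system.

f_1 = y*z + z + 1, LT = y*z.
f_2 = -x*y - 2*y*z**2 + 2*y*z - 2*z - 1, LT = x*y.
f_3 = x*y*z + 2*x*y - x + z - 1, LT = x*y*z.

S(f_1,f_2): lcm = x*y*z. S = x*z + x - 2*y*z**3 + 2*y*z**2 - 2*z**2 - z.
  leading term x*z: no divisor's leading term divides it; move x*z to the remainder.
  leading term x: no divisor's leading term divides it; move x to the remainder.
  leading term y*z**3: subtract (-2*z**2)·f_1 from -2*y*z**3 + 2*y*z**2 - 2*z**2 - z → 2*y*z**2 + 2*z**3 - z
  leading term y*z**2: subtract (2*z)·f_1 from 2*y*z**2 + 2*z**3 - z → 2*z**3 - 2*z**2 + 2*z
  leading term z**3: no divisor's leading term divides it; move 2*z**3 to the remainder.
  leading term z**2: no divisor's leading term divides it; move -2*z**2 to the remainder.
  leading term z: no divisor's leading term divides it; move 2*z to the remainder.
  remainder x*z + x + 2*z**3 - 2*z**2 + 2*z ≠ 0; add g_4 = x*z + x + 2*z**3 - 2*z**2 + 2*z to the basis.

S(f_1,f_3): lcm = x*y*z. S = -2*x*y + x*z + 2*x - z + 1.
  leading term x*y: subtract (2)·f_2 from -2*x*y + x*z + 2*x - z + 1 → x*z + 2*x - y*z**2 + y*z - 2*z - 2
  leading term x*z: subtract (1)·g_4 from x*z + 2*x - y*z**2 + y*z - 2*z - 2 → x - y*z**2 + y*z - 2*z**3 + 2*z**2 + z - 2
  leading term x: no divisor's leading term divides it; move x to the remainder.
  leading term y*z**2: subtract (-z)·f_1 from -y*z**2 + y*z - 2*z**3 + 2*z**2 + z - 2 → y*z - 2*z**3 - 2*z**2 + 2*z - 2
  leading term y*z: subtract (1)·f_1 from y*z - 2*z**3 - 2*z**2 + 2*z - 2 → -2*z**3 - 2*z**2 + z + 2
  leading term z**3: no divisor's leading term divides it; move -2*z**3 to the remainder.
  leading term z**2: no divisor's leading term divides it; move -2*z**2 to the remainder.
  leading term z: no divisor's leading term divides it; move z to the remainder.
  leading term 1: no divisor's leading term divides it; move 2 to the remainder.
  remainder x - 2*z**3 - 2*z**2 + z + 2 ≠ 0; add g_5 = x - 2*z**3 - 2*z**2 + z + 2 to the basis.

S(f_2,g_5): lcm = x*y. S = 2*y*z**3 - y*z**2 + 2*y*z - 2*y + 2*z + 1.
  leading term y*z**3: subtract (2*z**2)·f_1 from 2*y*z**3 - y*z**2 + 2*y*z - 2*y + 2*z + 1 → -y*z**2 + 2*y*z - 2*y - 2*z**3 - 2*z**2 + 2*z + 1
  leading term y*z**2: subtract (-z)·f_1 from -y*z**2 + 2*y*z - 2*y - 2*z**3 - 2*z**2 + 2*z + 1 → 2*y*z - 2*y - 2*z**3 - z**2 - 2*z + 1
  leading term y*z: subtract (2)·f_1 from 2*y*z - 2*y - 2*z**3 - z**2 - 2*z + 1 → -2*y - 2*z**3 - z**2 + z - 1
  leading term y: no divisor's leading term divides it; move -2*y to the remainder.
  leading term z**3: no divisor's leading term divides it; move -2*z**3 to the remainder.
  leading term z**2: no divisor's leading term divides it; move -z**2 to the remainder.
  leading term z: no divisor's leading term divides it; move z to the remainder.
  leading term 1: no divisor's leading term divides it; move -1 to the remainder.
  remainder -2*y - 2*z**3 - z**2 + z - 1 ≠ 0; add g_6 = -2*y - 2*z**3 - z**2 + z - 1 to the basis.

S(f_3,g_5): lcm = x*y*z. S = 2*x*y - x + 2*y*z**4 + 2*y*z**3 - y*z**2 - 2*y*z + z - 1.
  leading term x*y: subtract (-2)·f_2 from 2*x*y - x + 2*y*z**4 + 2*y*z**3 - y*z**2 - 2*y*z + z - 1 → -x + 2*y*z**4 + 2*y*z**3 + 2*y*z + 2*z + 2
  leading term x: subtract (-1)·g_5 from -x + 2*y*z**4 + 2*y*z**3 + 2*y*z + 2*z + 2 → 2*y*z**4 + 2*y*z**3 + 2*y*z - 2*z**3 - 2*z**2 - 2*z - 1
  leading term y*z**4: subtract (2*z**3)·f_1 from 2*y*z**4 + 2*y*z**3 + 2*y*z - 2*z**3 - 2*z**2 - 2*z - 1 → 2*y*z**3 + 2*y*z - 2*z**4 + z**3 - 2*z**2 - 2*z - 1
  leading term y*z**3: subtract (2*z**2)·f_1 from 2*y*z**3 + 2*y*z - 2*z**4 + z**3 - 2*z**2 - 2*z - 1 → 2*y*z - 2*z**4 - z**3 + z**2 - 2*z - 1
  leading term y*z: subtract (2)·f_1 from 2*y*z - 2*z**4 - z**3 + z**2 - 2*z - 1 → -2*z**4 - z**3 + z**2 + z + 2
  leading term z**4: no divisor's leading term divides it; move -2*z**4 to the remainder.
  leading term z**3: no divisor's leading term divides it; move -z**3 to the remainder.
  leading term z**2: no divisor's leading term divides it; move z**2 to the remainder.
  leading term z: no divisor's leading term divides it; move z to the remainder.
  leading term 1: no divisor's leading term divides it; move 2 to the remainder.
  remainder -2*z**4 - z**3 + z**2 + z + 2 ≠ 0; add g_7 = -2*z**4 - z**3 + z**2 + z + 2 to the basis.

The other S-polynomials (S(f_2,f_3), S(f_1,g_4), S(f_2,g_4), S(f_3,g_4), S(f_1,g_5), S(g_4,g_5), S(f_1,g_6), S(f_2,g_6), S(f_3,g_6), S(g_4,g_6), S(g_5,g_6), S(f_1,g_7), S(f_2,g_7), S(f_3,g_7), S(g_4,g_7), S(g_5,g_7), S(g_6,g_7)) all reduce to 0 modulo the current basis, so we have a Gröbner basis.
Inter-reduce: drop elements whose leading term is divisible by another's, tail-reduce, and make monic.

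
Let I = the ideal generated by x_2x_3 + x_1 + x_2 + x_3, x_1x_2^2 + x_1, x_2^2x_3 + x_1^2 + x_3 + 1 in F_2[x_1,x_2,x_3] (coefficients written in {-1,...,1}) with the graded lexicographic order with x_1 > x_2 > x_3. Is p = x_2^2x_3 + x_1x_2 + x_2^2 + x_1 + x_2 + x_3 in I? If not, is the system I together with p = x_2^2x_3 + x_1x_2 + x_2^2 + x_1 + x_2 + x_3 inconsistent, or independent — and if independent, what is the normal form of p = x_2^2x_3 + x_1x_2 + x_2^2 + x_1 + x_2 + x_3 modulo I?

x_2^2x_3 + x_1x_2 + x_2^2 + x_1 + x_2 + x_3 lies in I (it reduces to 0).

First compute the reduced Gröbner basis of I by Buchberger's algorithm.
f_1 = x_2x_3 + x_1 + x_2 + x_3, LT = x_2x_3.
f_2 = x_1x_2^2 + x_1, LT = x_1x_2^2.
f_3 = x_2^2x_3 + x_1^2 + x_3 + 1, LT = x_2^2x_3.

S(f_1,f_2): lcm = x_1x_2^2x_3. S = x_1^2x_2 + x_1x_2^2 + x_1x_2x_3 + x_1x_3.
  leading term x_1^2x_2: no divisor's leading term divides it; move x_1^2x_2 to the remainder.
  leading term x_1x_2^2: subtract (1)·f_2 from x_1x_2^2 + x_1x_2x_3 + x_1x_3 → x_1x_2x_3 + x_1x_3 + x_1
  leading term x_1x_2x_3: subtract (x_1)·f_1 from x_1x_2x_3 + x_1x_3 + x_1 → x_1^2 + x_1x_2 + x_1
  leading term x_1^2: no divisor's leading term divides it; move x_1^2 to the remainder.
  leading term x_1x_2: no divisor's leading term divides it; move x_1x_2 to the remainder.
  leading term x_1: no divisor's leading term divides it; move x_1 to the remainder.
  remainder x_1^2x_2 + x_1^2 + x_1x_2 + x_1 ≠ 0; add h_4 = x_1^2x_2 + x_1^2 + x_1x_2 + x_1 to the basis.

S(f_1,f_3): lcm = x_2^2x_3. S = x_1^2 + x_1x_2 + x_2^2 + x_2x_3 + x_3 + 1.
  leading term x_1^2: no divisor's leading term divides it; move x_1^2 to the remainder.
  leading term x_1x_2: no divisor's leading term divides it; move x_1x_2 to the remainder.
  leading term x_2^2: no divisor's leading term divides it; move x_2^2 to the remainder.
  leading term x_2x_3: subtract (1)·f_1 from x_2x_3 + x_3 + 1 → x_1 + x_2 + 1
  leading term x_1: no divisor's leading term divides it; move x_1 to the remainder.
  leading term x_2: no divisor's leading term divides it; move x_2 to the remainder.
  leading term 1: no divisor's leading term divides it; move 1 to the remainder.
  remainder x_1^2 + x_1x_2 + x_2^2 + x_1 + x_2 + 1 ≠ 0; add h_5 = x_1^2 + x_1x_2 + x_2^2 + x_1 + x_2 + 1 to the basis.

S(f_2,h_5): lcm = x_1^2x_2^2. S = x_1x_2^3 + x_2^4 + x_1x_2^2 + x_2^3 + x_1^2 + x_2^2.
  leading term x_1x_2^3: subtract (x_2)·f_2 from x_1x_2^3 + x_2^4 + x_1x_2^2 + x_2^3 + x_1^2 + x_2^2 → x_2^4 + x_1x_2^2 + x_2^3 + x_1^2 + x_1x_2 + x_2^2
  leading term x_2^4: no divisor's leading term divides it; move x_2^4 to the remainder.
  leading term x_1x_2^2: subtract (1)·f_2 from x_1x_2^2 + x_2^3 + x_1^2 + x_1x_2 + x_2^2 → x_2^3 + x_1^2 + x_1x_2 + x_2^2 + x_1
  leading term x_2^3: no divisor's leading term divides it; move x_2^3 to the remainder.
  leading term x_1^2: subtract (1)·h_5 from x_1^2 + x_1x_2 + x_2^2 + x_1 → x_2 + 1
  leading term x_2: no divisor's leading term divides it; move x_2 to the remainder.
  leading term 1: no divisor's leading term divides it; move 1 to the remainder.
  remainder x_2^4 + x_2^3 + x_2 + 1 ≠ 0; add h_6 = x_2^4 + x_2^3 + x_2 + 1 to the basis.

S(h_4,h_5): lcm = x_1^2x_2. S = x_1x_2^2 + x_2^3 + x_1^2 + x_2^2 + x_1 + x_2.
  leading term x_1x_2^2: subtract (1)·f_2 from x_1x_2^2 + x_2^3 + x_1^2 + x_2^2 + x_1 + x_2 → x_2^3 + x_1^2 + x_2^2 + x_2
  leading term x_2^3: no divisor's leading term divides it; move x_2^3 to the remainder.
  leading term x_1^2: subtract (1)·h_5 from x_1^2 + x_2^2 + x_2 → x_1x_2 + x_1 + 1
  leading term x_1x_2: no divisor's leading term divides it; move x_1x_2 to the remainder.
  leading term x_1: no divisor's leading term divides it; move x_1 to the remainder.
  leading term 1: no divisor's leading term divides it; move 1 to the remainder.
  remainder x_2^3 + x_1x_2 + x_1 + 1 ≠ 0; add h_7 = x_2^3 + x_1x_2 + x_1 + 1 to the basis.

The other S-polynomials (S(f_2,f_3), S(f_1,h_4), S(f_2,h_4), S(f_3,h_4), S(f_1,h_5), S(f_3,h_5), S(f_1,h_6), S(f_2,h_6), S(f_3,h_6), S(h_4,h_6), S(h_5,h_6), S(f_1,h_7), S(f_2,h_7), S(f_3,h_7), S(h_4,h_7), S(h_5,h_7), S(h_6,h_7)) all reduce to 0 modulo the current basis, so we have a Gröbner basis.
Inter-reduce: drop elements whose leading term is divisible by another's, tail-reduce, and make monic.
Reduced Gröbner basis: {x_1x_2^2 + x_1, x_2^3 + x_1x_2 + x_1 + 1, x_1^2 + x_1x_2 + x_2^2 + x_1 + x_2 + 1, x_2x_3 + x_1 + x_2 + x_3}.
Label its elements g_1 = x_1x_2^2 + x_1, g_2 = x_2^3 + x_1x_2 + x_1 + 1, g_3 = x_1^2 + x_1x_2 + x_2^2 + x_1 + x_2 + 1, g_4 = x_2x_3 + x_1 + x_2 + x_3.

Reduce p = x_2^2x_3 + x_1x_2 + x_2^2 + x_1 + x_2 + x_3 modulo G:
  leading term x_2^2x_3: subtract (x_2)·g_4 from x_2^2x_3 + x_1x_2 + x_2^2 + x_1 + x_2 + x_3 → x_2x_3 + x_1 + x_2 + x_3
  leading term x_2x_3: subtract (1)·g_4 from x_2x_3 + x_1 + x_2 + x_3 → 0
  normal form = 0.
Since the normal form is 0, p ∈ I.

The remainder on division by a Gröbner basis is unique — it is the normal form.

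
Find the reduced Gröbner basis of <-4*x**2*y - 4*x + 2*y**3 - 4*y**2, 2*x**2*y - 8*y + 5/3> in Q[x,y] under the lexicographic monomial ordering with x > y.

G = {x - 1/2*y**3 + y**2 + 4*y - 5/6, y**7 - 4*y**6 - 12*y**5 + 106/3*y**4 + 172/3*y**3 - 80/3*y**2 - 119/9*y + 10/3}

f_1 = -4*x**2*y - 4*x + 2*y**3 - 4*y**2, LT = x**2*y.
f_2 = 2*x**2*y - 8*y + 5/3, LT = x**2*y.

S(f_1,f_2): lcm = x**2*y. S = x - 1/2*y**3 + y**2 + 4*y - 5/6.
  leading term x: no divisor's leading term divides it; move x to the remainder.
  leading term y**3: no divisor's leading term divides it; move -1/2*y**3 to the remainder.
  leading term y**2: no divisor's leading term divides it; move y**2 to the remainder.
  leading term y: no divisor's leading term divides it; move 4*y to the remainder.
  leading term 1: no divisor's leading term divides it; move -5/6 to the remainder.
  remainder x - 1/2*y**3 + y**2 + 4*y - 5/6 ≠ 0; add g_3 = x - 1/2*y**3 + y**2 + 4*y - 5/6 to the basis.

S(f_1,g_3): lcm = x**2*y. S = 1/2*x*y**4 - x*y**3 - 4*x*y**2 + 5/6*x*y + x - 1/2*y**3 + y**2.
  leading term x*y**4: subtract (1/2*y**4)·g_3 from 1/2*x*y**4 - x*y**3 - 4*x*y**2 + 5/6*x*y + x - 1/2*y**3 + y**2 → -x*y**3 - 4*x*y**2 + 5/6*x*y + x + 1/4*y**7 - 1/2*y**6 - 2*y**5 + 5/12*y**4 - 1/2*y**3 + y**2
  leading term x*y**3: subtract (-y**3)·g_3 from -x*y**3 - 4*x*y**2 + 5/6*x*y + x + 1/4*y**7 - 1/2*y**6 - 2*y**5 + 5/12*y**4 - 1/2*y**3 + y**2 → -4*x*y**2 + 5/6*x*y + x + 1/4*y**7 - y**6 - y**5 + 53/12*y**4 - 4/3*y**3 + y**2
  leading term x*y**2: subtract (-4*y**2)·g_3 from -4*x*y**2 + 5/6*x*y + x + 1/4*y**7 - y**6 - y**5 + 53/12*y**4 - 4/3*y**3 + y**2 → 5/6*x*y + x + 1/4*y**7 - y**6 - 3*y**5 + 101/12*y**4 + 44/3*y**3 - 7/3*y**2
  leading term x*y: subtract (5/6*y)·g_3 from 5/6*x*y + x + 1/4*y**7 - y**6 - 3*y**5 + 101/12*y**4 + 44/3*y**3 - 7/3*y**2 → x + 1/4*y**7 - y**6 - 3*y**5 + 53/6*y**4 + 83/6*y**3 - 17/3*y**2 + 25/36*y
  leading term x: subtract (1)·g_3 from x + 1/4*y**7 - y**6 - 3*y**5 + 53/6*y**4 + 83/6*y**3 - 17/3*y**2 + 25/36*y → 1/4*y**7 - y**6 - 3*y**5 + 53/6*y**4 + 43/3*y**3 - 20/3*y**2 - 119/36*y + 5/6
  leading term y**7: no divisor's leading term divides it; move 1/4*y**7 to the remainder.
  leading term y**6: no divisor's leading term divides it; move -y**6 to the remainder.
  leading term y**5: no divisor's leading term divides it; move -3*y**5 to the remainder.
  leading term y**4: no divisor's leading term divides it; move 53/6*y**4 to the remainder.
  leading term y**3: no divisor's leading term divides it; move 43/3*y**3 to the remainder.
  leading term y**2: no divisor's leading term divides it; move -20/3*y**2 to the remainder.
  leading term y: no divisor's leading term divides it; move -119/36*y to the remainder.
  leading term 1: no divisor's leading term divides it; move 5/6 to the remainder.
  remainder 1/4*y**7 - y**6 - 3*y**5 + 53/6*y**4 + 43/3*y**3 - 20/3*y**2 - 119/36*y + 5/6 ≠ 0; add g_4 = 1/4*y**7 - y**6 - 3*y**5 + 53/6*y**4 + 43/3*y**3 - 20/3*y**2 - 119/36*y + 5/6 to the basis.

The other S-polynomials (S(f_2,g_3), S(f_1,g_4), S(f_2,g_4), S(g_3,g_4)) all reduce to 0 modulo the current basis, so we have a Gröbner basis.
Inter-reduce: drop elements whose leading term is divisible by another's, tail-reduce, and make monic.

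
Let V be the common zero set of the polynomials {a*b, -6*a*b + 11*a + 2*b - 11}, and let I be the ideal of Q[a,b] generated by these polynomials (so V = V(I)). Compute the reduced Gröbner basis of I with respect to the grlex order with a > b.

G = {b**2 - 11/2*b, a + 2/11*b - 1}

f_1 = a*b, LT = a*b.
f_2 = -6*a*b + 11*a + 2*b - 11, LT = a*b.

S(f_1,f_2): lcm = a*b. S = 11/6*a + 1/3*b - 11/6.
  leading term a: no divisor's leading term divides it; move 11/6*a to the remainder.
  leading term b: no divisor's leading term divides it; move 1/3*b to the remainder.
  leading term 1: no divisor's leading term divides it; move -11/6 to the remainder.
  remainder 11/6*a + 1/3*b - 11/6 ≠ 0; add g_3 = 11/6*a + 1/3*b - 11/6 to the basis.

S(f_1,g_3): lcm = a*b. S = -2/11*b**2 + b.
  leading term b**2: no divisor's leading term divides it; move -2/11*b**2 to the remainder.
  leading term b: no divisor's leading term divides it; move b to the remainder.
  remainder -2/11*b**2 + b ≠ 0; add g_4 = -2/11*b**2 + b to the basis.

The other S-polynomials (S(f_2,g_3), S(f_1,g_4), S(f_2,g_4), S(g_3,g_4)) all reduce to 0 modulo the current basis, so we have a Gröbner basis.
Inter-reduce: drop elements whose leading term is divisible by another's, tail-reduce, and make monic.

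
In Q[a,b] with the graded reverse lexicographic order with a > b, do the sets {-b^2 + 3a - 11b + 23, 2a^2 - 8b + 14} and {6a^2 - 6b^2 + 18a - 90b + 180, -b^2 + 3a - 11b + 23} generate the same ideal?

Two ideals are equal iff their reduced Gröbner bases coincide (the reduced basis is unique for a fixed ordering).
Buchberger on the first generating set:
f_1 = -b^2 + 3a - 11b + 23, LT = b^2.
f_2 = 2a^2 - 8b + 14, LT = a^2.

The S-polynomials (S(f_1,f_2)) all reduce to 0 modulo the current basis, so we have a Gröbner basis.
Inter-reduce: drop elements whose leading term is divisible by another's, tail-reduce, and make monic.
Reduced Gröbner basis: {a^2 - 4b + 7, b^2 - 3a + 11b - 23}.

Buchberger on the second generating set:
h_1 = 6a^2 - 6b^2 + 18a - 90b + 180, LT = a^2.
h_2 = -b^2 + 3a - 11b + 23, LT = b^2.

The S-polynomials (S(h_1,h_2)) all reduce to 0 modulo the current basis, so we have a Gröbner basis.
Inter-reduce: drop elements whose leading term is divisible by another's, tail-reduce, and make monic.
Reduced Gröbner basis: {a^2 - 4b + 7, b^2 - 3a + 11b - 23}.

These coincide, so the ideals are equal.
The same test decides containment: I ⊆ J iff every generator of I reduces to 0 modulo a Gröbner basis of J.

Yes, the ideals are equal.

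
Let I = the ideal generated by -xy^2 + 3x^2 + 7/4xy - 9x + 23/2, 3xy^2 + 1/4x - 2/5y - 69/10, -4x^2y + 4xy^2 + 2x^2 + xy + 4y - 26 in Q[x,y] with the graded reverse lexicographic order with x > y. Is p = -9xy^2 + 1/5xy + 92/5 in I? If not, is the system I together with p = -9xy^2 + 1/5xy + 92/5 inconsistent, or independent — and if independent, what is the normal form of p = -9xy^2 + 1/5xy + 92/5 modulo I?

First compute the reduced Gröbner basis of I by Buchberger's algorithm.
f_1 = -xy^2 + 3x^2 + 7/4xy - 9x + 23/2, LT = xy^2.
f_2 = 3xy^2 + 1/4x - 2/5y - 69/10, LT = xy^2.
f_3 = -4x^2y + 4xy^2 + 2x^2 + xy + 4y - 26, LT = x^2y.

S(f_1,f_2): lcm = xy^2. S = -3x^2 - 7/4xy + 107/12x + 2/15y - 46/5.
  reduce S modulo (f_1, f_2, f_3):
  remainder -3x^2 - 7/4xy + 107/12x + 2/15y - 46/5 ≠ 0; add h_4 = -3x^2 - 7/4xy + 107/12x + 2/15y - 46/5 to the basis.

S(f_1,f_3): lcm = x^2y^2. S = xy^3 - 3x^3 - 5/4x^2y + 1/4xy^2 + 9x^2 + y^2 - 23/2x - 13/2y.
  reduce S modulo (f_1, f_2, f_3, h_4):
  remainder -1679/180xy + y^2 + 1453/540x + 503/54y - 283/18 ≠ 0; add h_5 = -1679/180xy + y^2 + 1453/540x + 503/54y - 283/18 to the basis.

S(f_1,h_4): lcm = x^2y^2. S = -7/12xy^3 - 3x^3 - 7/4x^2y + 107/36xy^2 + 2/45y^3 + 9x^2 - 46/15y^2 - 23/2x.
  reduce S modulo (f_1, f_2, f_3, h_4, h_5):
  remainder 2/45y^3 - 506827/201480y^2 - 9245899/2901312x - 12087007/3626640y + 13541207/2417760 ≠ 0; add h_6 = 2/45y^3 - 506827/201480y^2 - 9245899/2901312x - 12087007/3626640y + 13541207/2417760 to the basis.

S(f_3,h_4): lcm = x^2y. S = -19/12xy^2 - 1/2x^2 + 49/18xy + 2/45y^2 - 61/15y + 13/2.
  reduce S modulo (f_1, f_2, f_3, h_4, h_5, h_6):
  remainder 55541/151110y^2 - 351613/725328x - 1169863/906660y - 416051/604440 ≠ 0; add h_7 = 55541/151110y^2 - 351613/725328x - 1169863/906660y - 416051/604440 to the basis.

S(f_1,h_5): lcm = xy^2. S = 180/1679y^3 - 3x^2 - 29447/20148xy + 5030/5037y^2 + 9x - 2830/1679y - 23/2.
  reduce S modulo (f_1, f_2, f_3, h_4, h_5, h_6, h_7):
  remainder 12842279433/746026712x + 58607510721/1865066780y - 1400971611/466266695 ≠ 0; add h_8 = 12842279433/746026712x + 58607510721/1865066780y - 1400971611/466266695 to the basis.

S(f_3,h_5): lcm = x^2y. S = -1499/1679xy^2 - 2131/10074x^2 + 15083/20148xy - 2830/1679x - y + 13/2.
  reduce S modulo (f_1, f_2, f_3, h_4, h_5, h_6, h_7, h_8):
  remainder 2997173833414189/862487486720280y + 2997173833414189/862487486720280 ≠ 0; add h_9 = 2997173833414189/862487486720280y + 2997173833414189/862487486720280 to the basis.

The other S-polynomials (S(f_2,f_3), S(f_2,h_4), S(f_2,h_5), S(h_4,h_5), S(f_1,h_6), S(f_2,h_6), S(f_3,h_6), S(h_4,h_6), S(h_5,h_6), S(f_1,h_7), S(f_2,h_7), S(f_3,h_7), S(h_4,h_7), S(h_5,h_7), S(h_6,h_7), S(f_1,h_8), S(f_2,h_8), S(f_3,h_8), S(h_4,h_8), S(h_5,h_8), S(h_6,h_8), S(h_7,h_8), S(f_1,h_9), S(f_2,h_9), S(f_3,h_9), S(h_4,h_9), S(h_5,h_9), S(h_6,h_9), S(h_7,h_9), S(h_8,h_9)) all reduce to 0 modulo the current basis, so we have a Gröbner basis.
Inter-reduce: drop elements whose leading term is divisible by another's, tail-reduce, and make monic.
Reduced Gröbner basis: {x - 2, y + 1}.
Label its elements g_1 = x - 2, g_2 = y + 1.

Reduce p = -9xy^2 + 1/5xy + 92/5 modulo G:
  leading term xy^2: subtract (-9y^2)·g_1 from -9xy^2 + 1/5xy + 92/5 → 1/5xy - 18y^2 + 92/5
  leading term xy: subtract (1/5y)·g_1 from 1/5xy - 18y^2 + 92/5 → -18y^2 + 2/5y + 92/5
  leading term y^2: subtract (-18y)·g_2 from -18y^2 + 2/5y + 92/5 → 92/5y + 92/5
  leading term y: subtract (92/5)·g_2 from 92/5y + 92/5 → 0
  normal form = 0.
Since the normal form is 0, p ∈ I.

-9xy^2 + 1/5xy + 92/5 lies in I (it reduces to 0).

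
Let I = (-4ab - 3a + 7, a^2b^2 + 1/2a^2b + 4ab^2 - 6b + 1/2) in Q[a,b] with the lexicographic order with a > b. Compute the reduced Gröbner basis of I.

The reduced Gröbner basis is the canonical form of the ideal for this ordering.

f_1 = -4ab - 3a + 7, LT = ab.
f_2 = a^2b^2 + 1/2a^2b + 4ab^2 - 6b + 1/2, LT = a^2b^2.

S(f_1,f_2): lcm = a^2b^2. S = 1/4a^2b - 4ab^2 - 7/4ab + 6b - 1/2.
  reduce S modulo (f_1, f_2):
  remainder -3/16a^2 - 1/2a - b + 27/16 ≠ 0; add g_3 = -3/16a^2 - 1/2a - b + 27/16 to the basis.

S(f_1,g_3): lcm = a^2b. S = 3/4a^2 - 8/3ab - 7/4a - 16/3b^2 + 9b.
  reduce S modulo (f_1, f_2, g_3):
  remainder -7/4a - 16/3b^2 + 5b + 25/12 ≠ 0; add g_4 = -7/4a - 16/3b^2 + 5b + 25/12 to the basis.

S(f_2,g_3): lcm = a^2b^2. S = 1/2a^2b + 4/3ab^2 - 16/3b^3 + 9b^2 - 6b + 1/2.
  reduce S modulo (f_1, f_2, g_3, g_4):
  remainder -16/3b^3 + b^2 + 35/6b - 3/2 ≠ 0; add g_5 = -16/3b^3 + b^2 + 35/6b - 3/2 to the basis.

The other S-polynomials (S(f_1,g_4), S(f_2,g_4), S(g_3,g_4), S(f_1,g_5), S(f_2,g_5), S(g_3,g_5), S(g_4,g_5)) all reduce to 0 modulo the current basis, so we have a Gröbner basis.
Inter-reduce: drop elements whose leading term is divisible by another's, tail-reduce, and make monic.

G = {a + 64/21b^2 - 20/7b - 25/21, b^3 - 3/16b^2 - 35/32b + 9/32}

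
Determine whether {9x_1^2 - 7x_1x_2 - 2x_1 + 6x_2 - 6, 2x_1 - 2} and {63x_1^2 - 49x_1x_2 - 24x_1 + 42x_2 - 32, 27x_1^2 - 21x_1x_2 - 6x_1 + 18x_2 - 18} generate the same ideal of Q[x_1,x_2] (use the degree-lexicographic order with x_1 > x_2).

Yes, the ideals are equal.

Two ideals are equal iff their reduced Gröbner bases coincide (the reduced basis is unique for a fixed ordering).
Buchberger on the first generating set:
f_1 = 9x_1^2 - 7x_1x_2 - 2x_1 + 6x_2 - 6, LT = x_1^2.
f_2 = 2x_1 - 2, LT = x_1.

S(f_1,f_2): lcm = x_1^2. S = -7/9x_1x_2 + 7/9x_1 + 2/3x_2 - 2/3.
  reduce S modulo (f_1, f_2):
  remainder -1/9x_2 + 1/9 ≠ 0; add g_3 = -1/9x_2 + 1/9 to the basis.

The other S-polynomials (S(f_1,g_3), S(f_2,g_3)) all reduce to 0 modulo the current basis, so we have a Gröbner basis.
Inter-reduce: drop elements whose leading term is divisible by another's, tail-reduce, and make monic.
Reduced Gröbner basis: {x_1 - 1, x_2 - 1}.

Buchberger on the second generating set:
h_1 = 63x_1^2 - 49x_1x_2 - 24x_1 + 42x_2 - 32, LT = x_1^2.
h_2 = 27x_1^2 - 21x_1x_2 - 6x_1 + 18x_2 - 18, LT = x_1^2.

S(h_1,h_2): lcm = x_1^2. S = -10/63x_1 + 10/63.
  reduce S modulo (h_1, h_2):
  remainder -10/63x_1 + 10/63 ≠ 0; add k_3 = -10/63x_1 + 10/63 to the basis.

S(h_1,k_3): lcm = x_1^2. S = -7/9x_1x_2 + 13/21x_1 + 2/3x_2 - 32/63.
  reduce S modulo (h_1, h_2, k_3):
  remainder -1/9x_2 + 1/9 ≠ 0; add k_4 = -1/9x_2 + 1/9 to the basis.

The other S-polynomials (S(h_2,k_3), S(h_1,k_4), S(h_2,k_4), S(k_3,k_4)) all reduce to 0 modulo the current basis, so we have a Gröbner basis.
Inter-reduce: drop elements whose leading term is divisible by another's, tail-reduce, and make monic.
Reduced Gröbner basis: {x_1 - 1, x_2 - 1}.

The two bases agree; hence the ideals are identical.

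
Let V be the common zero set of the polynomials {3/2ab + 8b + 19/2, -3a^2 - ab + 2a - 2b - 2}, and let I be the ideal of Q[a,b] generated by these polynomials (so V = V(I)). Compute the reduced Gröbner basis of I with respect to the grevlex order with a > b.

G = {a^2 - 2/3a - 10/9b - 13/9, ab + 16/3b + 19/3, b^2 + 57/10a - 55/2b - 171/5}

The reduced Gröbner basis is the canonical form of the ideal for this ordering.

f_1 = 3/2ab + 8b + 19/2, LT = ab.
f_2 = -3a^2 - ab + 2a - 2b - 2, LT = a^2.

S(f_1,f_2): lcm = a^2b. S = -1/3ab^2 + 6ab - 2/3b^2 + 19/3a - 2/3b.
  reduce S modulo (f_1, f_2):
  remainder 10/9b^2 + 19/3a - 275/9b - 38 ≠ 0; add g_3 = 10/9b^2 + 19/3a - 275/9b - 38 to the basis.

The other S-polynomials (S(f_1,g_3), S(f_2,g_3)) all reduce to 0 modulo the current basis, so we have a Gröbner basis.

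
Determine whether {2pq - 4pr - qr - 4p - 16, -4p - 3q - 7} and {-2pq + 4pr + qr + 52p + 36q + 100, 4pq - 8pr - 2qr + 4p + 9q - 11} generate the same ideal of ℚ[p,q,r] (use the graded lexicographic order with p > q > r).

For a fixed monomial order, each ideal has a unique reduced Gröbner basis; comparing bases decides equality.
Buchberger on the first generating set:
f_1 = 2pq - 4pr - qr - 4p - 16, LT = pq.
f_2 = -4p - 3q - 7, LT = p.

S(f_1,f_2): lcm = pq. S = -2pr - ¾q² - ½qr - 2p - 7/4q - 8.
  reduce S modulo (f_1, f_2):
  remainder -¾q² + qr - ¼q + 7/2r - 9/2 ≠ 0; add g_3 = -¾q² + qr - ¼q + 7/2r - 9/2 to the basis.

The other S-polynomials (S(f_1,g_3), S(f_2,g_3)) all reduce to 0 modulo the current basis, so we have a Gröbner basis.
Inter-reduce: drop elements whose leading term is divisible by another's, tail-reduce, and make monic.
Reduced Gröbner basis: {q² - 4/3qr + ⅓q - 14/3r + 6, p + ¾q + 7/4}.

Buchberger on the second generating set:
h_1 = -2pq + 4pr + qr + 52p + 36q + 100, LT = pq.
h_2 = 4pq - 8pr - 2qr + 4p + 9q - 11, LT = pq.

S(h_1,h_2): lcm = pq. S = -27p - 81/4q - 189/4.
  reduce S modulo (h_1, h_2):
  remainder -27p - 81/4q - 189/4 ≠ 0; add k_3 = -27p - 81/4q - 189/4 to the basis.

S(h_1,k_3): lcm = pq. S = -2pr - ¾q² - ½qr - 26p - 79/4q - 50.
  reduce S modulo (h_1, h_2, k_3):
  remainder -¾q² + qr - ¼q + 7/2r - 9/2 ≠ 0; add k_4 = -¾q² + qr - ¼q + 7/2r - 9/2 to the basis.

The other S-polynomials (S(h_2,k_3), S(h_1,k_4), S(h_2,k_4), S(k_3,k_4)) all reduce to 0 modulo the current basis, so we have a Gröbner basis.
Inter-reduce: drop elements whose leading term is divisible by another's, tail-reduce, and make monic.
Reduced Gröbner basis: {q² - 4/3qr + ⅓q - 14/3r + 6, p + ¾q + 7/4}.

Same reduced basis, so the two generating sets span the same ideal.

Yes, the ideals are equal.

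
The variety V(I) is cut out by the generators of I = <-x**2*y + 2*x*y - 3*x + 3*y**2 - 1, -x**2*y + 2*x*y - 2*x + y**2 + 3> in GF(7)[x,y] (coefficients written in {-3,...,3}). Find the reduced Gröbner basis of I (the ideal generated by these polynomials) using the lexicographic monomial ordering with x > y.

f_1 = -x**2*y + 2*x*y - 3*x + 3*y**2 - 1, LT = x**2*y.
f_2 = -x**2*y + 2*x*y - 2*x + y**2 + 3, LT = x**2*y.

S(f_1,f_2): lcm = x**2*y. S = x - 2*y**2 - 3.
  leading term x: no divisor's leading term divides it; move x to the remainder.
  leading term y**2: no divisor's leading term divides it; move -2*y**2 to the remainder.
  leading term 1: no divisor's leading term divides it; move -3 to the remainder.
  remainder x - 2*y**2 - 3 ≠ 0; add g_3 = x - 2*y**2 - 3 to the basis.

S(f_1,g_3): lcm = x**2*y. S = 2*x*y**3 + x*y + 3*x - 3*y**2 + 1.
  leading term x*y**3: subtract (2*y**3)·g_3 from 2*x*y**3 + x*y + 3*x - 3*y**2 + 1 → x*y + 3*x - 3*y**5 - y**3 - 3*y**2 + 1
  leading term x*y: subtract (y)·g_3 from x*y + 3*x - 3*y**5 - y**3 - 3*y**2 + 1 → 3*x - 3*y**5 + y**3 - 3*y**2 + 3*y + 1
  leading term x: subtract (3)·g_3 from 3*x - 3*y**5 + y**3 - 3*y**2 + 3*y + 1 → -3*y**5 + y**3 + 3*y**2 + 3*y + 3
  leading term y**5: no divisor's leading term divides it; move -3*y**5 to the remainder.
  leading term y**3: no divisor's leading term divides it; move y**3 to the remainder.
  leading term y**2: no divisor's leading term divides it; move 3*y**2 to the remainder.
  leading term y: no divisor's leading term divides it; move 3*y to the remainder.
  leading term 1: no divisor's leading term divides it; move 3 to the remainder.
  remainder -3*y**5 + y**3 + 3*y**2 + 3*y + 3 ≠ 0; add g_4 = -3*y**5 + y**3 + 3*y**2 + 3*y + 3 to the basis.

The other S-polynomials (S(f_2,g_3), S(f_1,g_4), S(f_2,g_4), S(g_3,g_4)) all reduce to 0 modulo the current basis, so we have a Gröbner basis.
Inter-reduce: drop elements whose leading term is divisible by another's, tail-reduce, and make monic.

G = {x - 2*y**2 - 3, y**5 + 2*y**3 - y**2 - y - 1}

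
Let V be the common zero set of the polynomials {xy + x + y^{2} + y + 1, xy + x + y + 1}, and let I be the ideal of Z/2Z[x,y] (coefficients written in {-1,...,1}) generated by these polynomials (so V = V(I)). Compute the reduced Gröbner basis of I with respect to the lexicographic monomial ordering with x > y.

G = {x + 1, y^{2}}

f_1 = xy + x + y^{2} + y + 1, LT = xy.
f_2 = xy + x + y + 1, LT = xy.

S(f_1,f_2): lcm = xy. S = y^{2}.
  leading term y^{2}: no divisor's leading term divides it; move y^{2} to the remainder.
  remainder y^{2} ≠ 0; add g_3 = y^{2} to the basis.

S(f_1,g_3): lcm = xy^{2}. S = xy + y^{3} + y^{2} + y.
  leading term xy: subtract (1)·f_1 from xy + y^{3} + y^{2} + y → x + y^{3} + 1
  leading term x: no divisor's leading term divides it; move x to the remainder.
  leading term y^{3}: subtract (y)·g_3 from y^{3} + 1 → 1
  leading term 1: no divisor's leading term divides it; move 1 to the remainder.
  remainder x + 1 ≠ 0; add g_4 = x + 1 to the basis.

The other S-polynomials (S(f_2,g_3), S(f_1,g_4), S(f_2,g_4), S(g_3,g_4)) all reduce to 0 modulo the current basis, so we have a Gröbner basis.
Inter-reduce: drop elements whose leading term is divisible by another's, tail-reduce, and make monic.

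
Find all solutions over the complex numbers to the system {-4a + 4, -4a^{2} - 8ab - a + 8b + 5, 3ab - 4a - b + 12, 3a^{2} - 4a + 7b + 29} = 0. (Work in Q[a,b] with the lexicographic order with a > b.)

Compute a lex Gröbner basis by Buchberger's algorithm.
f_1 = -4a + 4, LT = a.
f_2 = -4a^{2} - 8ab - a + 8b + 5, LT = a^{2}.
f_3 = 3ab - 4a - b + 12, LT = ab.
f_4 = 3a^{2} - 4a + 7b + 29, LT = a^{2}.

S(f_1,f_3): lcm = ab. S = \tfrac{4}{3}a - \tfrac{2}{3}b - 4.
  leading term a: subtract (-\tfrac{1}{3})·f_1 from \tfrac{4}{3}a - \tfrac{2}{3}b - 4 → -\tfrac{2}{3}b - \tfrac{8}{3}
  leading term b: no divisor's leading term divides it; move -\tfrac{2}{3}b to the remainder.
  leading term 1: no divisor's leading term divides it; move -\tfrac{8}{3} to the remainder.
  remainder -\tfrac{2}{3}b - \tfrac{8}{3} ≠ 0; add h_5 = -\tfrac{2}{3}b - \tfrac{8}{3} to the basis.

The other S-polynomials (S(f_1,f_2), S(f_1,f_4), S(f_2,f_3), S(f_2,f_4), S(f_3,f_4), S(f_1,h_5), S(f_2,h_5), S(f_3,h_5), S(f_4,h_5)) all reduce to 0 modulo the current basis, so we have a Gröbner basis.
Inter-reduce: drop elements whose leading term is divisible by another's, tail-reduce, and make monic.
Reduced Gröbner basis: {a - 1, b + 4}.

The lex basis is triangular: the last element involves only b. Solving b + 4 = 0 gives b ∈ {-4}; substituting each value into the earlier elements determines the remaining variables.
  b = -4: the earlier basis element becomes a - 1 = 0, giving a = 1 — point (1, -4).

{(1, -4)}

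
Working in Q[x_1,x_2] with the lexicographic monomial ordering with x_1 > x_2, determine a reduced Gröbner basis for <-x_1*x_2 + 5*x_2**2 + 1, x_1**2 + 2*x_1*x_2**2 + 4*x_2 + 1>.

f_1 = -x_1*x_2 + 5*x_2**2 + 1, LT = x_1*x_2.
f_2 = x_1**2 + 2*x_1*x_2**2 + 4*x_2 + 1, LT = x_1**2.

S(f_1,f_2): lcm = x_1**2*x_2. S = -2*x_1*x_2**3 - 5*x_1*x_2**2 - x_1 - 4*x_2**2 - x_2.
  leading term x_1*x_2**3: subtract (2*x_2**2)·f_1 from -2*x_1*x_2**3 - 5*x_1*x_2**2 - x_1 - 4*x_2**2 - x_2 → -5*x_1*x_2**2 - x_1 - 10*x_2**4 - 6*x_2**2 - x_2
  leading term x_1*x_2**2: subtract (5*x_2)·f_1 from -5*x_1*x_2**2 - x_1 - 10*x_2**4 - 6*x_2**2 - x_2 → -x_1 - 10*x_2**4 - 25*x_2**3 - 6*x_2**2 - 6*x_2
  leading term x_1: no divisor's leading term divides it; move -x_1 to the remainder.
  leading term x_2**4: no divisor's leading term divides it; move -10*x_2**4 to the remainder.
  leading term x_2**3: no divisor's leading term divides it; move -25*x_2**3 to the remainder.
  leading term x_2**2: no divisor's leading term divides it; move -6*x_2**2 to the remainder.
  leading term x_2: no divisor's leading term divides it; move -6*x_2 to the remainder.
  remainder -x_1 - 10*x_2**4 - 25*x_2**3 - 6*x_2**2 - 6*x_2 ≠ 0; add g_3 = -x_1 - 10*x_2**4 - 25*x_2**3 - 6*x_2**2 - 6*x_2 to the basis.

S(f_1,g_3): lcm = x_1*x_2. S = -10*x_2**5 - 25*x_2**4 - 6*x_2**3 - 11*x_2**2 - 1.
  leading term x_2**5: no divisor's leading term divides it; move -10*x_2**5 to the remainder.
  leading term x_2**4: no divisor's leading term divides it; move -25*x_2**4 to the remainder.
  leading term x_2**3: no divisor's leading term divides it; move -6*x_2**3 to the remainder.
  leading term x_2**2: no divisor's leading term divides it; move -11*x_2**2 to the remainder.
  leading term 1: no divisor's leading term divides it; move -1 to the remainder.
  remainder -10*x_2**5 - 25*x_2**4 - 6*x_2**3 - 11*x_2**2 - 1 ≠ 0; add g_4 = -10*x_2**5 - 25*x_2**4 - 6*x_2**3 - 11*x_2**2 - 1 to the basis.

The other S-polynomials (S(f_2,g_3), S(f_1,g_4), S(f_2,g_4), S(g_3,g_4)) all reduce to 0 modulo the current basis, so we have a Gröbner basis.
Inter-reduce: drop elements whose leading term is divisible by another's, tail-reduce, and make monic.

G = {x_1 + 10*x_2**4 + 25*x_2**3 + 6*x_2**2 + 6*x_2, x_2**5 + 5/2*x_2**4 + 3/5*x_2**3 + 11/10*x_2**2 + 1/10}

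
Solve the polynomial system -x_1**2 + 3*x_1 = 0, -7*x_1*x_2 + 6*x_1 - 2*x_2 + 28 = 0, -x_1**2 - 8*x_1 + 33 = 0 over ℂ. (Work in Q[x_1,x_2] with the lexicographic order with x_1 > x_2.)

Compute a lex Gröbner basis by Buchberger's algorithm.
f_1 = -x_1**2 + 3*x_1, LT = x_1**2.
f_2 = -7*x_1*x_2 + 6*x_1 - 2*x_2 + 28, LT = x_1*x_2.
f_3 = -x_1**2 - 8*x_1 + 33, LT = x_1**2.

S(f_1,f_2): lcm = x_1**2*x_2. S = 6/7*x_1**2 - 23/7*x_1*x_2 + 4*x_1.
  leading term x_1**2: subtract (-6/7)·f_1 from 6/7*x_1**2 - 23/7*x_1*x_2 + 4*x_1 → -23/7*x_1*x_2 + 46/7*x_1
  leading term x_1*x_2: subtract (23/49)·f_2 from -23/7*x_1*x_2 + 46/7*x_1 → 184/49*x_1 + 46/49*x_2 - 92/7
  leading term x_1: no divisor's leading term divides it; move 184/49*x_1 to the remainder.
  leading term x_2: no divisor's leading term divides it; move 46/49*x_2 to the remainder.
  leading term 1: no divisor's leading term divides it; move -92/7 to the remainder.
  remainder 184/49*x_1 + 46/49*x_2 - 92/7 ≠ 0; add h_4 = 184/49*x_1 + 46/49*x_2 - 92/7 to the basis.

S(f_1,f_3): lcm = x_1**2. S = -11*x_1 + 33.
  leading term x_1: subtract (-539/184)·h_4 from -11*x_1 + 33 → 11/4*x_2 - 11/2
  leading term x_2: no divisor's leading term divides it; move 11/4*x_2 to the remainder.
  leading term 1: no divisor's leading term divides it; move -11/2 to the remainder.
  remainder 11/4*x_2 - 11/2 ≠ 0; add h_5 = 11/4*x_2 - 11/2 to the basis.

The other S-polynomials (S(f_2,f_3), S(f_1,h_4), S(f_2,h_4), S(f_3,h_4), S(f_1,h_5), S(f_2,h_5), S(f_3,h_5), S(h_4,h_5)) all reduce to 0 modulo the current basis, so we have a Gröbner basis.
Inter-reduce: drop elements whose leading term is divisible by another's, tail-reduce, and make monic.
Reduced Gröbner basis: {x_1 - 3, x_2 - 2}.

From the last basis element, x_2 - 2 = 0, so x_2 takes values in {2}. Each choice, substituted upward through the basis, yields the corresponding point(s) of the solution set.
  x_2 = 2: the earlier basis element becomes x_1 - 3 = 0, giving x_1 = 3 — point (3, 2).

{(3, 2)}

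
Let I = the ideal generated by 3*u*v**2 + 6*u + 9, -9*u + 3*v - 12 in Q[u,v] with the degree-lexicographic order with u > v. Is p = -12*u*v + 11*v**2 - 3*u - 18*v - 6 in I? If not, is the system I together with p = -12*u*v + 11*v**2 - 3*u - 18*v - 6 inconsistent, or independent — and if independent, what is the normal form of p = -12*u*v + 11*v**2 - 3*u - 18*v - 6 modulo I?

Adjoining -12*u*v + 11*v**2 - 3*u - 18*v - 6 makes the ideal the whole ring: the system is inconsistent.

First compute the reduced Gröbner basis of I by Buchberger's algorithm.
f_1 = 3*u*v**2 + 6*u + 9, LT = u*v**2.
f_2 = -9*u + 3*v - 12, LT = u.

S(f_1,f_2): lcm = u*v**2. S = 1/3*v**3 - 4/3*v**2 + 2*u + 3.
  leading term v**3: no divisor's leading term divides it; move 1/3*v**3 to the remainder.
  leading term v**2: no divisor's leading term divides it; move -4/3*v**2 to the remainder.
  leading term u: subtract (-2/9)·f_2 from 2*u + 3 → 2/3*v + 1/3
  leading term v: no divisor's leading term divides it; move 2/3*v to the remainder.
  leading term 1: no divisor's leading term divides it; move 1/3 to the remainder.
  remainder 1/3*v**3 - 4/3*v**2 + 2/3*v + 1/3 ≠ 0; add h_3 = 1/3*v**3 - 4/3*v**2 + 2/3*v + 1/3 to the basis.

S(f_1,h_3): lcm = u*v**3. S = 4*u*v**2 - u + 3*v.
  leading term u*v**2: subtract (4/3)·f_1 from 4*u*v**2 - u + 3*v → -9*u + 3*v - 12
  leading term u: subtract (1)·f_2 from -9*u + 3*v - 12 → 0
  remainder 0.

S(f_2,h_3): leading monomials are coprime, so the S-polynomial reduces to 0 (Buchberger's first criterion).
Every S-polynomial of the final basis reduces to 0, so we have a Gröbner basis.
Inter-reduce: drop elements whose leading term is divisible by another's, tail-reduce, and make monic.
Reduced Gröbner basis: {v**3 - 4*v**2 + 2*v + 1, u - 1/3*v + 4/3}.
Label its elements g_1 = v**3 - 4*v**2 + 2*v + 1, g_2 = u - 1/3*v + 4/3.

Reduce p = -12*u*v + 11*v**2 - 3*u - 18*v - 6 modulo G:
  leading term u*v: subtract (-12*v)·g_2 from -12*u*v + 11*v**2 - 3*u - 18*v - 6 → 7*v**2 - 3*u - 2*v - 6
  leading term v**2: no divisor's leading term divides it; move 7*v**2 to the remainder.
  leading term u: subtract (-3)·g_2 from -3*u - 2*v - 6 → -3*v - 2
  leading term v: no divisor's leading term divides it; move -3*v to the remainder.
  leading term 1: no divisor's leading term divides it; move -2 to the remainder.
  normal form = 7*v**2 - 3*v - 2.
The normal form is nonzero, so p ∉ I. Since p minus its normal form lies in I, I + (p) = I + (r) where r = 7*v**2 - 3*v - 2; decide whether this ideal is the whole ring.
Run Buchberger on G together with r (pairs among the g_i already reduce to 0 since G is a Gröbner basis):
g_1 = v**3 - 4*v**2 + 2*v + 1, LT = v**3.
g_2 = u - 1/3*v + 4/3, LT = u.
r = 7*v**2 - 3*v - 2, LT = v**2.

S(g_1,g_2): leading monomials are coprime, so the S-polynomial reduces to 0 (Buchberger's first criterion).
S(g_1,r): lcm = v**3. S = -25/7*v**2 + 16/7*v + 1.
  leading term v**2: subtract (-25/49)·r from -25/7*v**2 + 16/7*v + 1 → 37/49*v - 1/49
  leading term v: no divisor's leading term divides it; move 37/49*v to the remainder.
  leading term 1: no divisor's leading term divides it; move -1/49 to the remainder.
  remainder 37/49*v - 1/49 ≠ 0; add m_4 = 37/49*v - 1/49 to the basis.

S(g_2,r): leading monomials are coprime, so the S-polynomial reduces to 0 (Buchberger's first criterion).
S(g_1,m_4): lcm = v**3. S = -147/37*v**2 + 2*v + 1.
  leading term v**2: subtract (-21/37)·r from -147/37*v**2 + 2*v + 1 → 11/37*v - 5/37
  leading term v: subtract (539/1369)·m_4 from 11/37*v - 5/37 → -174/1369
  leading term 1: no divisor's leading term divides it; move -174/1369 to the remainder.
  remainder -174/1369 ≠ 0; add m_5 = -174/1369 to the basis.

S(g_2,m_4): leading monomials are coprime, so the S-polynomial reduces to 0 (Buchberger's first criterion).
S(r,m_4): lcm = v**2. S = -104/259*v - 2/7.
  leading term v: subtract (-728/1369)·m_4 from -104/259*v - 2/7 → -406/1369
  leading term 1: subtract (7/3)·m_5 from -406/1369 → 0
  remainder 0.

S(g_1,m_5): leading monomials are coprime, so the S-polynomial reduces to 0 (Buchberger's first criterion).
S(g_2,m_5): leading monomials are coprime, so the S-polynomial reduces to 0 (Buchberger's first criterion).
S(r,m_5): leading monomials are coprime, so the S-polynomial reduces to 0 (Buchberger's first criterion).
S(m_4,m_5): leading monomials are coprime, so the S-polynomial reduces to 0 (Buchberger's first criterion).
Every S-polynomial of the final basis reduces to 0, so we have a Gröbner basis.
Inter-reduce: drop elements whose leading term is divisible by another's, tail-reduce, and make monic.
Reduced Gröbner basis: {1}.
The reduced Gröbner basis of I + (p) is {1}: the ideal is the whole ring, so the enlarged system has no common solution — adjoining p is inconsistent.

The remainder on division by a Gröbner basis is unique — it is the normal form.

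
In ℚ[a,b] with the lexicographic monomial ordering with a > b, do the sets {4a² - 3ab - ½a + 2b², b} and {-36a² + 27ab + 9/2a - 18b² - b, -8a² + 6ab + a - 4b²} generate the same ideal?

Yes, the ideals are equal.

Two ideals are equal iff their reduced Gröbner bases coincide (the reduced basis is unique for a fixed ordering).
Buchberger on the first generating set:
f_1 = 4a² - 3ab - ½a + 2b², LT = a².
f_2 = b, LT = b.

The S-polynomials (S(f_1,f_2)) all reduce to 0 modulo the current basis, so we have a Gröbner basis.
Inter-reduce: drop elements whose leading term is divisible by another's, tail-reduce, and make monic.
Reduced Gröbner basis: {a² - ⅛a, b}.

Buchberger on the second generating set:
h_1 = -36a² + 27ab + 9/2a - 18b² - b, LT = a².
h_2 = -8a² + 6ab + a - 4b², LT = a².

S(h_1,h_2): lcm = a². S = 1/36b.
  reduce S modulo (h_1, h_2):
  remainder 1/36b ≠ 0; add k_3 = 1/36b to the basis.

The other S-polynomials (S(h_1,k_3), S(h_2,k_3)) all reduce to 0 modulo the current basis, so we have a Gröbner basis.
Inter-reduce: drop elements whose leading term is divisible by another's, tail-reduce, and make monic.
Reduced Gröbner basis: {a² - ⅛a, b}.

The two bases agree; hence the ideals are identical.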